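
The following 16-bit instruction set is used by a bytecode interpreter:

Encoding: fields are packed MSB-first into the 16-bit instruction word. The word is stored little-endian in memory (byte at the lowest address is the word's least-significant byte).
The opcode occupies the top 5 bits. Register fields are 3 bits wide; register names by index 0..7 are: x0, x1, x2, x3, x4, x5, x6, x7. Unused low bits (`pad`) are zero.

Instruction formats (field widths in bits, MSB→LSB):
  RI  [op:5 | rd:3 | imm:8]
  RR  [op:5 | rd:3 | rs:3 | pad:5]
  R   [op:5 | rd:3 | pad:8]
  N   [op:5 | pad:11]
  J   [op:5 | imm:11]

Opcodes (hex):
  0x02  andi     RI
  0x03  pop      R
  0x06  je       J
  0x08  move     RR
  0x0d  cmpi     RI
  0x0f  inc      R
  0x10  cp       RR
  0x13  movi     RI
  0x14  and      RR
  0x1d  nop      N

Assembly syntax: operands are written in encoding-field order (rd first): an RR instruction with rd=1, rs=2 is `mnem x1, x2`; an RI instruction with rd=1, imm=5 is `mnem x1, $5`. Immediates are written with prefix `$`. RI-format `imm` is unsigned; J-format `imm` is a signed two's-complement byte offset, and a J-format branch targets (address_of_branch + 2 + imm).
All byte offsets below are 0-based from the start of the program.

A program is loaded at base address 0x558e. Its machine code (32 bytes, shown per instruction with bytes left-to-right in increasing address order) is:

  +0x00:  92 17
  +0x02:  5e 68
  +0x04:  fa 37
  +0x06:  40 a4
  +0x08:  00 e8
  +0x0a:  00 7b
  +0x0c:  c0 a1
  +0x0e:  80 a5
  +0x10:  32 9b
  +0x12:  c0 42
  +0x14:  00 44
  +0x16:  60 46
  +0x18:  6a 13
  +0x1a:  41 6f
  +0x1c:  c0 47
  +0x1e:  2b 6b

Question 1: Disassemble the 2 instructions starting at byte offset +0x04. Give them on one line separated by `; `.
je $-6; and x4, x2

@+04  little-endian(fa 37) = 0x37fa
  top 5b → 0x6 → je [J]
  [10:0] imm=2042 (s11→-6) = $-6
@+06  little-endian(40 a4) = 0xa440
  top 5b → 0x14 → and [RR]
  [10:8] rd=4 = x4
  [7:5] rs=2 = x2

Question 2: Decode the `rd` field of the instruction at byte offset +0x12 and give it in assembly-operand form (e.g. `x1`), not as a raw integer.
@+12  little-endian(c0 42) = 0x42c0
  op=0x42c0>>11=0x8 ⇒ move (RR)
  rd@[10:8]=0x2 ⇒ x2
  rs@[7:5]=0x6 ⇒ x6

x2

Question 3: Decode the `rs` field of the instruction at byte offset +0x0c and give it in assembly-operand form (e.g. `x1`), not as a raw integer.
+0x0c: c0 a1 ⇒ word 0xa1c0 (little)
  op=0xa1c0>>11=0x14 ⇒ and (RR)
  [10:8] rd=1 = x1
  [7:5] rs=6 = x6

x6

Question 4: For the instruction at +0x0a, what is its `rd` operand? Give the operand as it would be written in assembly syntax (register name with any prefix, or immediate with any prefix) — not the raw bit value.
@+0a  little-endian(00 7b) = 0x7b00
  op=0x7b00>>11=0xf ⇒ inc (R)
  rd@[10:8]=0x3 ⇒ x3

x3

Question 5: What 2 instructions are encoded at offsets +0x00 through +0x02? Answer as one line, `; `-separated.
+0x00: 92 17 ⇒ word 0x1792 (little)
  op=0x1792>>11=0x2 ⇒ andi (RI)
  rd@[10:8]=0x7 ⇒ x7
  imm@[7:0]=0x92 ⇒ $146
+0x02: 5e 68 ⇒ word 0x685e (little)
  op=0x685e>>11=0xd ⇒ cmpi (RI)
  rd@[10:8]=0x0 ⇒ x0
  imm@[7:0]=0x5e ⇒ $94

andi x7, $146; cmpi x0, $94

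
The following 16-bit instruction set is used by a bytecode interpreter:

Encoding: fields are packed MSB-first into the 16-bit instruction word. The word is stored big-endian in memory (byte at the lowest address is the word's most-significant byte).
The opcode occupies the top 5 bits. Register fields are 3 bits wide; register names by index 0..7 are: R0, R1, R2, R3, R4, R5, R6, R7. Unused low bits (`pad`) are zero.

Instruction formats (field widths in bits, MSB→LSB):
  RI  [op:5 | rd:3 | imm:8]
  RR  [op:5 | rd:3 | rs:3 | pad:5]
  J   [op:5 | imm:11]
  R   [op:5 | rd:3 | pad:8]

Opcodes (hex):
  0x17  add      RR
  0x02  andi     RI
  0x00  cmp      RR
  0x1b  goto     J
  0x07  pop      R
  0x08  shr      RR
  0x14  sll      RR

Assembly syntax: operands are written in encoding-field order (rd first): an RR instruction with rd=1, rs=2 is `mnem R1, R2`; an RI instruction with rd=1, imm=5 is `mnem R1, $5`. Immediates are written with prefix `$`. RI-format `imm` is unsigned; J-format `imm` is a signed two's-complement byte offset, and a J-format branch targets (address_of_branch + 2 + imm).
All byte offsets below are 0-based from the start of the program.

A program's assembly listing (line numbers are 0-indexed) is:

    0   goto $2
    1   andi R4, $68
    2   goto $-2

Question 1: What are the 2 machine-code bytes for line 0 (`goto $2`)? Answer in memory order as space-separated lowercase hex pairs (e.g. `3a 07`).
0. goto fields op=0x1b:5|imm=2:11 → word d802h → d8 02

d8 02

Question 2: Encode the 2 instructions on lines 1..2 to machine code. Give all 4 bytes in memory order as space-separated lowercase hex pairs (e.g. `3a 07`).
line 1 (andi): pack op=0x2:5|rd=4:3|imm=68:8 = 0x1444; big→ 14 44
line 2 (goto): pack op=0x1b:5|imm=-2:11 = 0xdffe; big→ df fe

14 44 df fe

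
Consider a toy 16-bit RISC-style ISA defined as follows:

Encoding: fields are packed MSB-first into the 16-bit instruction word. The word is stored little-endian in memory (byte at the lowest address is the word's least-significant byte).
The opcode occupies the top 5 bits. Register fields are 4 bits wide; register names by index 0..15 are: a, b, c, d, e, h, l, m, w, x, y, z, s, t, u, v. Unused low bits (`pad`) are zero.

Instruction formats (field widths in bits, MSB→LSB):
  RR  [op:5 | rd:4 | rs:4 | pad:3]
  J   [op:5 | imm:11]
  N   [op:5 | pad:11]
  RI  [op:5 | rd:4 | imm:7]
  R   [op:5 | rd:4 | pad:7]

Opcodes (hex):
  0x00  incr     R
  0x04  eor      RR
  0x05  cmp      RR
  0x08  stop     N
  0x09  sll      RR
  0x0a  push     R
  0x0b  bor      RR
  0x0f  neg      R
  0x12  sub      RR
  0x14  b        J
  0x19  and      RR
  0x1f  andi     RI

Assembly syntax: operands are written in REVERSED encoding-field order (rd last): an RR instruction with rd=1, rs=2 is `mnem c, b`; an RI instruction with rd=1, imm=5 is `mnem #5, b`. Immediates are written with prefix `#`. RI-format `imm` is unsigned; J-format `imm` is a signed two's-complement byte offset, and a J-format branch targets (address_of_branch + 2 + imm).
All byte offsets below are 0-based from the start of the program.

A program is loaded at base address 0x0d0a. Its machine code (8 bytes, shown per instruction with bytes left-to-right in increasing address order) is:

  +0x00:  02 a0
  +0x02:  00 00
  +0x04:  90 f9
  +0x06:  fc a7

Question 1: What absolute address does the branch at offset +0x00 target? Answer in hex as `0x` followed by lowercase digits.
0x0d0e

@+00  little-endian(02 a0) = 0xa002
  op=0xa002>>11=0x14 ⇒ b (J)
  imm@[10:0]=0x2 ⇒ #2
  target = base 0x0d0a + off 0x00 + 2 + imm 2 = 0x0d0e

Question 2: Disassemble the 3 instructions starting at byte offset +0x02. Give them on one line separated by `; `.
incr a; andi #16, d; b #-4

@+02  little-endian(00 00) = 0x0000
  opcode bits[15:11]=0x0: incr/R
  rd: (w>>7)&0xf=0x0 → a
@+04  little-endian(90 f9) = 0xf990
  opcode bits[15:11]=0x1f: andi/RI
  rd: (w>>7)&0xf=0x3 → d
  imm: (w>>0)&0x7f=0x10 → #16
@+06  little-endian(fc a7) = 0xa7fc
  opcode bits[15:11]=0x14: b/J
  imm: (w>>0)&0x7ff=0x7fc (s11→-4) → #-4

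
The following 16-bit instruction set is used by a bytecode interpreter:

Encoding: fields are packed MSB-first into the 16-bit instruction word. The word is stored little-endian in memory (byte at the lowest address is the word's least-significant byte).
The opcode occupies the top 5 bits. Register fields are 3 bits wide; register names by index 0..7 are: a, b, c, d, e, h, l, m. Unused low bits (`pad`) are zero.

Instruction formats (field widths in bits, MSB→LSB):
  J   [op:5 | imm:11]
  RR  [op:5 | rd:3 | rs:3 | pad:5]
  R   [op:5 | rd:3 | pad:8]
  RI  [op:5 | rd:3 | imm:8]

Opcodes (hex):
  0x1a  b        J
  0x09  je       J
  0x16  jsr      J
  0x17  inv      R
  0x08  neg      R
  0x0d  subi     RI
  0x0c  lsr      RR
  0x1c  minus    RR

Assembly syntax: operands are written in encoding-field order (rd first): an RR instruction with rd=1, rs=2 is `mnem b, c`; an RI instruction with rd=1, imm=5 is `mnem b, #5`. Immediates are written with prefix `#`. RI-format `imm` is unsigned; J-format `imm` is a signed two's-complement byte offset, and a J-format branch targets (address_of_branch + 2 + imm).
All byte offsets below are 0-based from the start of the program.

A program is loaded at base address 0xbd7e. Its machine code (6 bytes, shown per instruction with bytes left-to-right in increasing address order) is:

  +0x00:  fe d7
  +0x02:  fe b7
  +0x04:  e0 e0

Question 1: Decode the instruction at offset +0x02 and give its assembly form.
jsr #-2

[02] fe b7 → 0xb7fe
  top 5b → 0x16 → jsr [J]
  imm: (w>>0)&0x7ff=0x7fe (s11→-2) → #-2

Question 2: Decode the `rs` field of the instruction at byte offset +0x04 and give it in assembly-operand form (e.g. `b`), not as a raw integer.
m

+0x04: e0 e0 ⇒ word 0xe0e0 (little)
  top 5b → 0x1c → minus [RR]
  rd@[10:8]=0x0 ⇒ a
  rs@[7:5]=0x7 ⇒ m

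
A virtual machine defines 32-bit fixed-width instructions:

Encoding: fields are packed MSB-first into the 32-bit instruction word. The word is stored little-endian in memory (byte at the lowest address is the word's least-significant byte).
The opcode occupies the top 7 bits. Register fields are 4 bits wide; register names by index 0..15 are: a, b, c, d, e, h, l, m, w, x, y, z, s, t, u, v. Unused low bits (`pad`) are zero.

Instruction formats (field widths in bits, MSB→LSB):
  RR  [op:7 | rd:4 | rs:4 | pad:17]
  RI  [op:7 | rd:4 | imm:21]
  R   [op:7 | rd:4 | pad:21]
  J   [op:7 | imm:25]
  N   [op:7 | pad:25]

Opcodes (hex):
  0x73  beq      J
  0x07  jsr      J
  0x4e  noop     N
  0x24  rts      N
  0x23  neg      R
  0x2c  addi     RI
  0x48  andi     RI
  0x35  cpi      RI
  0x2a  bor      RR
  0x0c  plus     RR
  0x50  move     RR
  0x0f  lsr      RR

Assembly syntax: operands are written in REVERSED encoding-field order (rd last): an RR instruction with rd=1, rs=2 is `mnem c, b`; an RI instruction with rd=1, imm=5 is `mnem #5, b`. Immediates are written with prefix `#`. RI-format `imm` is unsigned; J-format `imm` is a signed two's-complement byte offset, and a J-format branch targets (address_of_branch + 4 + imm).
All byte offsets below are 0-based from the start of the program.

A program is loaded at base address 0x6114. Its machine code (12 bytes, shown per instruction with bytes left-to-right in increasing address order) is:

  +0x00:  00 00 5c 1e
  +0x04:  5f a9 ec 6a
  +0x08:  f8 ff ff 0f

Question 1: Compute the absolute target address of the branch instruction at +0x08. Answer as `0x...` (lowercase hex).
0x6118

@+08  little-endian(f8 ff ff 0f) = 0x0ffffff8
  top 7b → 0x7 → jsr [J]
  [24:0] imm=33554424 (s25→-8) = #-8
  target = base 0x6114 + off 0x08 + 4 + imm -8 = 0x6118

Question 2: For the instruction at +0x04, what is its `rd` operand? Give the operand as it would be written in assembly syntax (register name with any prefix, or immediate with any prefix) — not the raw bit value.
m

+0x04: 5f a9 ec 6a ⇒ word 0x6aeca95f (little)
  top 7b → 0x35 → cpi [RI]
  rd@[24:21]=0x7 ⇒ m
  imm@[20:0]=0xca95f ⇒ #829791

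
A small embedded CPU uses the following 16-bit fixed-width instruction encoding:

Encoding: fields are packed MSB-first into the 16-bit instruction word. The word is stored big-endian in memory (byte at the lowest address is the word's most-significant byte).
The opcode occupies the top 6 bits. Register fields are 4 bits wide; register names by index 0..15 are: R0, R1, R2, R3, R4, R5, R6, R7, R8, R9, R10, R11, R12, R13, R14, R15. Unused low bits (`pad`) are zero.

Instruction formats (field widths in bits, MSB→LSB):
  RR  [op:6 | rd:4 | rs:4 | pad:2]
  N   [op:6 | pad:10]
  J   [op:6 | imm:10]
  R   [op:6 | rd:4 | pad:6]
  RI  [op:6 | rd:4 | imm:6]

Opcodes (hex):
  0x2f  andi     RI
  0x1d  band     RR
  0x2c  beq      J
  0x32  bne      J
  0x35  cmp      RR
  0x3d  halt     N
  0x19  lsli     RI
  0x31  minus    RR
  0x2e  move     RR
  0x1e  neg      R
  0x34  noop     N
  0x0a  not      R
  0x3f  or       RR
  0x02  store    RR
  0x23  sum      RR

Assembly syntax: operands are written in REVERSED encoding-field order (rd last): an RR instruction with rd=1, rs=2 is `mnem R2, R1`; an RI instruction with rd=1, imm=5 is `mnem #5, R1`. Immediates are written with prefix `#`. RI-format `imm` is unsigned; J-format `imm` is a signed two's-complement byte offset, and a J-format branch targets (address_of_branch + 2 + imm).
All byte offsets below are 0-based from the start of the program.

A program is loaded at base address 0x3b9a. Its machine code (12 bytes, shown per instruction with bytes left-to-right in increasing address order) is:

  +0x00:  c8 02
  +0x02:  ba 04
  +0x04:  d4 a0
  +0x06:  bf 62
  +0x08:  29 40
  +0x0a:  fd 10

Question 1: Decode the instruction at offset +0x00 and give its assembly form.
bne #2

off 0x00: read c8 02 as big → 0xc802
  op=0xc802>>10=0x32 ⇒ bne (J)
  imm: (w>>0)&0x3ff=0x2 → #2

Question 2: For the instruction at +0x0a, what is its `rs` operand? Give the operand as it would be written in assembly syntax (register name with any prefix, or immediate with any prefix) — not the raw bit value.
+0x0a: fd 10 ⇒ word 0xfd10 (big)
  opcode bits[15:10]=0x3f: or/RR
  rd@[9:6]=0x4 ⇒ R4
  rs@[5:2]=0x4 ⇒ R4

R4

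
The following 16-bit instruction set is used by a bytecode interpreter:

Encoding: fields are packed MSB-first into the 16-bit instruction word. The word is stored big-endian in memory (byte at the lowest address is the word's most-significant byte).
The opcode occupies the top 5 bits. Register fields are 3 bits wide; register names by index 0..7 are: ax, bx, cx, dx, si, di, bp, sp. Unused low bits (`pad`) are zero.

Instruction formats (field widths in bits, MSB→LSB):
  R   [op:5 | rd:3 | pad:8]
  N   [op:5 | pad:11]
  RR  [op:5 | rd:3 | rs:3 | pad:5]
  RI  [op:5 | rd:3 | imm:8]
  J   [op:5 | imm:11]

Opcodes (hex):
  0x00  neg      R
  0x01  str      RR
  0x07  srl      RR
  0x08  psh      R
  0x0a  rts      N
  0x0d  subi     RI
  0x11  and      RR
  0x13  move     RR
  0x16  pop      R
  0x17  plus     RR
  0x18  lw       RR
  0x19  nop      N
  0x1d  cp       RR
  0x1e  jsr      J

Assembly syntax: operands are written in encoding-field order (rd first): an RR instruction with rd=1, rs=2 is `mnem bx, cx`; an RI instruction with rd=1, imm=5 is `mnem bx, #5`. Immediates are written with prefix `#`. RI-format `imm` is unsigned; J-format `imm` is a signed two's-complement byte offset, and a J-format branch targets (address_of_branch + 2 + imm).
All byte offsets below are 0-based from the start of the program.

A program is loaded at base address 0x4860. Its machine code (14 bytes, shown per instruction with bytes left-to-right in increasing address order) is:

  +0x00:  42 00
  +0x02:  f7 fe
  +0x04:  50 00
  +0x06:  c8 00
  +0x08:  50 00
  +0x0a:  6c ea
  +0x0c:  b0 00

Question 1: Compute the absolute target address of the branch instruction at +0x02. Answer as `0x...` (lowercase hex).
0x4862

off 0x02: read f7 fe as big → 0xf7fe
  op=0xf7fe>>11=0x1e ⇒ jsr (J)
  imm: (w>>0)&0x7ff=0x7fe (s11→-2) → #-2
  target = base 0x4860 + off 0x02 + 2 + imm -2 = 0x4862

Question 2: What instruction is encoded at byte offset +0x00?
psh cx

@+00  big-endian(42 00) = 0x4200
  top 5b → 0x8 → psh [R]
  rd@[10:8]=0x2 ⇒ cx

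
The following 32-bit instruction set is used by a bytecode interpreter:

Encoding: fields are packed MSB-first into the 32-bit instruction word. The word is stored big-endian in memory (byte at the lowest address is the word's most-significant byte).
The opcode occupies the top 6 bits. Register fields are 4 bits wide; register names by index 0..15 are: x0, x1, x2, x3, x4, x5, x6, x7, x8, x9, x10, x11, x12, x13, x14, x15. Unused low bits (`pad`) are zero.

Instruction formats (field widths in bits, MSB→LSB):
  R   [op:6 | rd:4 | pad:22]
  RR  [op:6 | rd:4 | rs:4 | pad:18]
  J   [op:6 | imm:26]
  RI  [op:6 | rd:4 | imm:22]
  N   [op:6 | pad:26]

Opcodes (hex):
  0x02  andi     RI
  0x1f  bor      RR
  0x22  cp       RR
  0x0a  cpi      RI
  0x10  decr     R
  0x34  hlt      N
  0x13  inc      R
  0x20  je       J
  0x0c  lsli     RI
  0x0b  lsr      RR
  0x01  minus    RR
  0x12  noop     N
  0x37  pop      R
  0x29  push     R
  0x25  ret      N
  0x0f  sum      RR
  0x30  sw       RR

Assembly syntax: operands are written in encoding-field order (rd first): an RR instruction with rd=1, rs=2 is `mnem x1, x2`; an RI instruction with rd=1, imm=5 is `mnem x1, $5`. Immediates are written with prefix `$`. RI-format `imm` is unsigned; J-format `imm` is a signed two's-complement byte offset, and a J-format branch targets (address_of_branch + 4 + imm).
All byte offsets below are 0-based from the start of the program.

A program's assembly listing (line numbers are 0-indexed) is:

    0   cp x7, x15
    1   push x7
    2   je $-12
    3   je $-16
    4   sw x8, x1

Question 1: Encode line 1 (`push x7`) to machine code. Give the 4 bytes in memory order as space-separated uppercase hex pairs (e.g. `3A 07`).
A5 C0 00 00

line 1 (push): pack op=0x29:6|rd=7:4|pad=0:22 = 0xa5c00000; big→ a5 c0 00 00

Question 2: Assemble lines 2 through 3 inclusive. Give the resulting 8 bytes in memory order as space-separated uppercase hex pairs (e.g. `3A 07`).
2. je fields op=0x20:6|imm=-12:26 → word 83fffff4h → 83 ff ff f4
3. je fields op=0x20:6|imm=-16:26 → word 83fffff0h → 83 ff ff f0

83 FF FF F4 83 FF FF F0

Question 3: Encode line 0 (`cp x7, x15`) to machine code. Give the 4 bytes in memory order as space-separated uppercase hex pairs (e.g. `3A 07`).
89 FC 00 00

L0: cp op=0x22:6|rd=7:4|rs=15:4|pad=0:18 ⇒ 0x89fc0000 ⇒ big 89 fc 00 00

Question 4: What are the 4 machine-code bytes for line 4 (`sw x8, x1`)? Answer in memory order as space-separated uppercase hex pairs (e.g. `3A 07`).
line 4 (sw): pack op=0x30:6|rd=8:4|rs=1:4|pad=0:18 = 0xc2040000; big→ c2 04 00 00

C2 04 00 00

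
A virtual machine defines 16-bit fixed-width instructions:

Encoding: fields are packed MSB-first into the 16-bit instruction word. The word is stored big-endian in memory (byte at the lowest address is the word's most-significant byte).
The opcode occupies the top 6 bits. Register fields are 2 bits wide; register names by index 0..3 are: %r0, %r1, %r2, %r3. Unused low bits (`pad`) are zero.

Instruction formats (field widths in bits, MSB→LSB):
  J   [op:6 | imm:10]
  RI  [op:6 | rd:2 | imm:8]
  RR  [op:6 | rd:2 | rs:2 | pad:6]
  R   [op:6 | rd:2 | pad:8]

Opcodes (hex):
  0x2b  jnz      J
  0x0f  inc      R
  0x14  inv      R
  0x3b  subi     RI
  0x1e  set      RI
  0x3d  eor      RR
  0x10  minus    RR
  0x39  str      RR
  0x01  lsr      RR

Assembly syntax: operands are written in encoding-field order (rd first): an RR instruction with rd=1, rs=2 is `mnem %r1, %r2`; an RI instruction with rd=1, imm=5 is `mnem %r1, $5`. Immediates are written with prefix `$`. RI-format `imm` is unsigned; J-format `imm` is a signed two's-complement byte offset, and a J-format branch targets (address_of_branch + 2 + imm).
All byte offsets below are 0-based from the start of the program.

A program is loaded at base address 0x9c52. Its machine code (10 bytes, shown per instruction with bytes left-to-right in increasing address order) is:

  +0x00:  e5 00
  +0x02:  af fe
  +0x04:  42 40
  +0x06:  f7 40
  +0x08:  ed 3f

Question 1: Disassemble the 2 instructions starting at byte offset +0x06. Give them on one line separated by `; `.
+0x06: f7 40 ⇒ word 0xf740 (big)
  opcode bits[15:10]=0x3d: eor/RR
  rd: (w>>8)&0x3=0x3 → %r3
  rs: (w>>6)&0x3=0x1 → %r1
+0x08: ed 3f ⇒ word 0xed3f (big)
  opcode bits[15:10]=0x3b: subi/RI
  rd: (w>>8)&0x3=0x1 → %r1
  imm: (w>>0)&0xff=0x3f → $63

eor %r3, %r1; subi %r1, $63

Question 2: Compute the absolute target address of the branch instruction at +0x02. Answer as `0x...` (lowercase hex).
off 0x02: read af fe as big → 0xaffe
  top 6b → 0x2b → jnz [J]
  imm: (w>>0)&0x3ff=0x3fe (s10→-2) → $-2
  target = base 0x9c52 + off 0x02 + 2 + imm -2 = 0x9c54

0x9c54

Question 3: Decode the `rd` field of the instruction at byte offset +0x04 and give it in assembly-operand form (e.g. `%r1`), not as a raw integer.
%r2

[04] 42 40 → 0x4240
  top 6b → 0x10 → minus [RR]
  rd@[9:8]=0x2 ⇒ %r2
  rs@[7:6]=0x1 ⇒ %r1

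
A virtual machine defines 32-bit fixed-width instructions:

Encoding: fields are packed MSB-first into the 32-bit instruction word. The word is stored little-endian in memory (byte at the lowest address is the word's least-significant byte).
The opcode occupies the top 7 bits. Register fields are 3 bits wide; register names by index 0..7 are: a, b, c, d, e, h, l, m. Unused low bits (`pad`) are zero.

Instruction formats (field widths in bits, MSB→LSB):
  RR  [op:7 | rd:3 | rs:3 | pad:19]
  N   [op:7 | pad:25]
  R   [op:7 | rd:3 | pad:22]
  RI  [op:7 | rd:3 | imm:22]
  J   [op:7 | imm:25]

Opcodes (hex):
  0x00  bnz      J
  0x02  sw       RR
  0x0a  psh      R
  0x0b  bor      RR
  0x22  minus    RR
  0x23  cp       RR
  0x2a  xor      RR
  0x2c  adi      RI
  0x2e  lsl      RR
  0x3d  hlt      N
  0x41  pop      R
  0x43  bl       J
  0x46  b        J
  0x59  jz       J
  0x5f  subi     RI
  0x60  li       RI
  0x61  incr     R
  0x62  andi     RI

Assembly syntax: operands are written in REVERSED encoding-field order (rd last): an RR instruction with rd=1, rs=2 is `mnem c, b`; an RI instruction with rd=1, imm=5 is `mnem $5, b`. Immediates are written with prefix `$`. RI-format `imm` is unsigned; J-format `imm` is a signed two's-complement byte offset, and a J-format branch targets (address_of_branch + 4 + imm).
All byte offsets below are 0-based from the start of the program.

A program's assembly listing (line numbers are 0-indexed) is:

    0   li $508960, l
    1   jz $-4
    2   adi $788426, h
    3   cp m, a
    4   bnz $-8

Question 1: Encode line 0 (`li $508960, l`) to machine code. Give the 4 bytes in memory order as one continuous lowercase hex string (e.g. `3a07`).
line 0 (li): pack op=0x60:7|rd=6:3|imm=508960:22 = 0xc187c420; little→ 20 c4 87 c1

20c487c1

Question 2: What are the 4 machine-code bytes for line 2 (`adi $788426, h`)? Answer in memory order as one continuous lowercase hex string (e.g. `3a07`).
2. adi fields op=0x2c:7|rd=5:3|imm=788426:22 → word 594c07cah → ca 07 4c 59

ca074c59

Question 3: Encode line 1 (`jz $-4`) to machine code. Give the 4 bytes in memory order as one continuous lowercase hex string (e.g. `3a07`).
line 1 (jz): pack op=0x59:7|imm=-4:25 = 0xb3fffffc; little→ fc ff ff b3

fcffffb3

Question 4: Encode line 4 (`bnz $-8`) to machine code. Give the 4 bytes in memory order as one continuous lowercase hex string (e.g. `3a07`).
f8ffff01

L4: bnz op=0x0:7|imm=-8:25 ⇒ 0x01fffff8 ⇒ little f8 ff ff 01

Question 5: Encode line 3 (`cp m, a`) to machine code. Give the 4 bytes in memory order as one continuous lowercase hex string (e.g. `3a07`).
00003846

L3: cp op=0x23:7|rd=0:3|rs=7:3|pad=0:19 ⇒ 0x46380000 ⇒ little 00 00 38 46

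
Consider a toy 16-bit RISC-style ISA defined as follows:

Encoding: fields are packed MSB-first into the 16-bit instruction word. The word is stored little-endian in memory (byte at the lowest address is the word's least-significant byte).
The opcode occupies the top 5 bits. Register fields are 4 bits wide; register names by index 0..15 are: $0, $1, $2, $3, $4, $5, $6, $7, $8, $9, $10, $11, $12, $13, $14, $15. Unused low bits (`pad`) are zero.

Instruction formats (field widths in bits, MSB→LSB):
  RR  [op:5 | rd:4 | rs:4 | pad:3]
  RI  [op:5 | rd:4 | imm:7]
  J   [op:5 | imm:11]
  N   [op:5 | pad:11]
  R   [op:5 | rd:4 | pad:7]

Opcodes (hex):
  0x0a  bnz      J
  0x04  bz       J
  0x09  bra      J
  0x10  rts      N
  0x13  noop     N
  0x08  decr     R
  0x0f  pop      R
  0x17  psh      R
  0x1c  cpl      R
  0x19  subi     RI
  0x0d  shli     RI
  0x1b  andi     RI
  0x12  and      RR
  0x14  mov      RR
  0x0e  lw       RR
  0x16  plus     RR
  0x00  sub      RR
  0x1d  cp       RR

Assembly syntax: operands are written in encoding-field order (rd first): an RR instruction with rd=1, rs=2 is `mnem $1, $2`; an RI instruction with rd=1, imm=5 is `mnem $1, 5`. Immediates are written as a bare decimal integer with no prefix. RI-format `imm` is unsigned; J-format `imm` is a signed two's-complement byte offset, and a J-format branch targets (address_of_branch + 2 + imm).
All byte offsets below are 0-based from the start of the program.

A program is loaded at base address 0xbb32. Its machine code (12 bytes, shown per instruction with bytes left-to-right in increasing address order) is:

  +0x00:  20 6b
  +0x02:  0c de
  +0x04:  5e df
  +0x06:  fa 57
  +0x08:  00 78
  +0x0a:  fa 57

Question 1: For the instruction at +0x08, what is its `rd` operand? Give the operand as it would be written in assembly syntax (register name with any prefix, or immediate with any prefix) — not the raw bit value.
+0x08: 00 78 ⇒ word 0x7800 (little)
  top 5b → 0xf → pop [R]
  rd: (w>>7)&0xf=0x0 → $0

$0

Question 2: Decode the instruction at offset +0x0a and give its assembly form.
off 0x0a: read fa 57 as little → 0x57fa
  opcode bits[15:11]=0xa: bnz/J
  imm: (w>>0)&0x7ff=0x7fa (s11→-6) → -6

bnz -6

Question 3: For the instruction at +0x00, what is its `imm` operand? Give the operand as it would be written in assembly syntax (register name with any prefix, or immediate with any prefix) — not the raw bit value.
[00] 20 6b → 0x6b20
  op=0x6b20>>11=0xd ⇒ shli (RI)
  rd: (w>>7)&0xf=0x6 → $6
  imm: (w>>0)&0x7f=0x20 → 32

32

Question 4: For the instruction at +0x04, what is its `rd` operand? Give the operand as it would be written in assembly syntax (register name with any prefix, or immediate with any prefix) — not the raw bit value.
$14

+0x04: 5e df ⇒ word 0xdf5e (little)
  op=0xdf5e>>11=0x1b ⇒ andi (RI)
  rd: (w>>7)&0xf=0xe → $14
  imm: (w>>0)&0x7f=0x5e → 94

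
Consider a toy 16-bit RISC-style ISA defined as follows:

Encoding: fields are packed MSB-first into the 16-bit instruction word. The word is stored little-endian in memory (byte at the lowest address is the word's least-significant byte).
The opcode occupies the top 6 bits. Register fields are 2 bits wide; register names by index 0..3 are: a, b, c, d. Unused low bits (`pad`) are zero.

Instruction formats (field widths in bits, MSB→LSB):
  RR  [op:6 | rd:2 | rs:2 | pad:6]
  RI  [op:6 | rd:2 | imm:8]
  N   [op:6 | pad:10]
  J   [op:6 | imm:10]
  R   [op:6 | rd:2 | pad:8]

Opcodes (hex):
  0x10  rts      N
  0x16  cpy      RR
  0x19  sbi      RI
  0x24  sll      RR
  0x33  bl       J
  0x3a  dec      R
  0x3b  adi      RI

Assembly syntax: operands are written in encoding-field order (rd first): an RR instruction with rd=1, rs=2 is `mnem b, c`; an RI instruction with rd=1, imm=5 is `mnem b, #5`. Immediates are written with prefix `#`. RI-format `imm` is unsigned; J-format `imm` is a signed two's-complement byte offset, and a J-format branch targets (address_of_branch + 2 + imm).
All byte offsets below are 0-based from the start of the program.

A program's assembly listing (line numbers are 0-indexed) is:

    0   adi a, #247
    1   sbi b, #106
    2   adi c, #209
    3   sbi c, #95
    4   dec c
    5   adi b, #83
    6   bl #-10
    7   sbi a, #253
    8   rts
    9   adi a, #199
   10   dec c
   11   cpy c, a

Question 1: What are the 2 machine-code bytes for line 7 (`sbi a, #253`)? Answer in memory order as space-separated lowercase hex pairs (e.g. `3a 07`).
7. sbi fields op=0x19:6|rd=0:2|imm=253:8 → word 64fdh → fd 64

fd 64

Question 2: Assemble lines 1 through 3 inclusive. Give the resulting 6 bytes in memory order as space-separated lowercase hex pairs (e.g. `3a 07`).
6a 65 d1 ee 5f 66

line 1 (sbi): pack op=0x19:6|rd=1:2|imm=106:8 = 0x656a; little→ 6a 65
line 2 (adi): pack op=0x3b:6|rd=2:2|imm=209:8 = 0xeed1; little→ d1 ee
line 3 (sbi): pack op=0x19:6|rd=2:2|imm=95:8 = 0x665f; little→ 5f 66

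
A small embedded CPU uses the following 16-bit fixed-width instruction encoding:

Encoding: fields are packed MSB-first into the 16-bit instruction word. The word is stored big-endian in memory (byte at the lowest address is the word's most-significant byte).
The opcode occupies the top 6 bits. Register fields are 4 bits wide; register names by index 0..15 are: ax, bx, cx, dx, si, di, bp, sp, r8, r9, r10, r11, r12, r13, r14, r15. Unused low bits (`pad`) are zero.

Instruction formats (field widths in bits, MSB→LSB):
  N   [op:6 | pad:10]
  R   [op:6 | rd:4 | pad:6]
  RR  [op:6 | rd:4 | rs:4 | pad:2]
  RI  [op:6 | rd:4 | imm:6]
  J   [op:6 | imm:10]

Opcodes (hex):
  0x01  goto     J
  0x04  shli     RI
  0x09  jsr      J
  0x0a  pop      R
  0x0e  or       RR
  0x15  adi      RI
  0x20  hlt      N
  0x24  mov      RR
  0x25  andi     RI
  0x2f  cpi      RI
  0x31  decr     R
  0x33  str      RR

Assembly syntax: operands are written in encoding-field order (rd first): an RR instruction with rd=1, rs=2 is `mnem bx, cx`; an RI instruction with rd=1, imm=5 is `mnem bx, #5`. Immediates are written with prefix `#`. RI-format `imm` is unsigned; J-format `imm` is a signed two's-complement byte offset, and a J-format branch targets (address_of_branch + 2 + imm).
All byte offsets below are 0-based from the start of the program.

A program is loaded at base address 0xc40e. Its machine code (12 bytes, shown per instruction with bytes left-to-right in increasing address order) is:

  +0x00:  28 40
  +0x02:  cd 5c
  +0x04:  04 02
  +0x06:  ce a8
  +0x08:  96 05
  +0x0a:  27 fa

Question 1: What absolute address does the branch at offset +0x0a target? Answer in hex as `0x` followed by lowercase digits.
0xc414

off 0x0a: read 27 fa as big → 0x27fa
  top 6b → 0x9 → jsr [J]
  imm: (w>>0)&0x3ff=0x3fa (s10→-6) → #-6
  target = base 0xc40e + off 0x0a + 2 + imm -6 = 0xc414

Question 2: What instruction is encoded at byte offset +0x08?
@+08  big-endian(96 05) = 0x9605
  op=0x9605>>10=0x25 ⇒ andi (RI)
  rd: (w>>6)&0xf=0x8 → r8
  imm: (w>>0)&0x3f=0x5 → #5

andi r8, #5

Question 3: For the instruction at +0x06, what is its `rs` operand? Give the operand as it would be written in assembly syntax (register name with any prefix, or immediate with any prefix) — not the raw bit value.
r10

@+06  big-endian(ce a8) = 0xcea8
  op=0xcea8>>10=0x33 ⇒ str (RR)
  [9:6] rd=10 = r10
  [5:2] rs=10 = r10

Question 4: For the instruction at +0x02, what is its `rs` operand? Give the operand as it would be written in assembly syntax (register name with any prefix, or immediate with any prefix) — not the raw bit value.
+0x02: cd 5c ⇒ word 0xcd5c (big)
  opcode bits[15:10]=0x33: str/RR
  [9:6] rd=5 = di
  [5:2] rs=7 = sp

sp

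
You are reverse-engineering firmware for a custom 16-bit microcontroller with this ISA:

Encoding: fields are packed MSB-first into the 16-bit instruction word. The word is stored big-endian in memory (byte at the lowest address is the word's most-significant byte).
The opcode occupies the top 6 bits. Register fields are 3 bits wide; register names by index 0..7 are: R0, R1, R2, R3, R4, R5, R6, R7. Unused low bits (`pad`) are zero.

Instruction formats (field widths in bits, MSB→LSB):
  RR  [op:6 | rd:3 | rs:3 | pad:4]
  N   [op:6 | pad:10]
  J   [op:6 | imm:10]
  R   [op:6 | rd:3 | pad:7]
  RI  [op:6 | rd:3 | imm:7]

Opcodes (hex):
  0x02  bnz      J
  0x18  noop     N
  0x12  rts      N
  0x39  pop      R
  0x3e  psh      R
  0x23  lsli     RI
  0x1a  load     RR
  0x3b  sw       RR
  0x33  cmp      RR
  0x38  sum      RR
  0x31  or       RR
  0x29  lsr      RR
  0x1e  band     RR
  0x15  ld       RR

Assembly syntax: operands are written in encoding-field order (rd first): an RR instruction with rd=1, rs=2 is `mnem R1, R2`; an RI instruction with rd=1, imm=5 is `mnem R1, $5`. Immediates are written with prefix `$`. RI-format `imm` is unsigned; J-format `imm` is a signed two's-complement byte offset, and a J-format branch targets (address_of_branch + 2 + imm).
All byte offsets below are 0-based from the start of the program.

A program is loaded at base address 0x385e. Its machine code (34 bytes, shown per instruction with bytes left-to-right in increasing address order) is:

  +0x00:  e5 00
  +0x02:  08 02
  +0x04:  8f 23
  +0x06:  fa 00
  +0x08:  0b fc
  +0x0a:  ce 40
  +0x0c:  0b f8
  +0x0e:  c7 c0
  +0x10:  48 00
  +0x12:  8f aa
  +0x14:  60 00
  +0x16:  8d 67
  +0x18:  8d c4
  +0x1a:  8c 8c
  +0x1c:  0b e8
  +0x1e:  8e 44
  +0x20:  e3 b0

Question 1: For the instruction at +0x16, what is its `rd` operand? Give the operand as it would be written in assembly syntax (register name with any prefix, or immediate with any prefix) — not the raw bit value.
R2

@+16  big-endian(8d 67) = 0x8d67
  op=0x8d67>>10=0x23 ⇒ lsli (RI)
  [9:7] rd=2 = R2
  [6:0] imm=103 = $103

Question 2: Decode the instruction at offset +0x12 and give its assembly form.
off 0x12: read 8f aa as big → 0x8faa
  top 6b → 0x23 → lsli [RI]
  rd: (w>>7)&0x7=0x7 → R7
  imm: (w>>0)&0x7f=0x2a → $42

lsli R7, $42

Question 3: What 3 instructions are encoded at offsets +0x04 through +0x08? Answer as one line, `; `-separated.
lsli R6, $35; psh R4; bnz $-4

[04] 8f 23 → 0x8f23
  op=0x8f23>>10=0x23 ⇒ lsli (RI)
  [9:7] rd=6 = R6
  [6:0] imm=35 = $35
[06] fa 00 → 0xfa00
  op=0xfa00>>10=0x3e ⇒ psh (R)
  [9:7] rd=4 = R4
[08] 0b fc → 0x0bfc
  op=0x0bfc>>10=0x2 ⇒ bnz (J)
  [9:0] imm=1020 (s10→-4) = $-4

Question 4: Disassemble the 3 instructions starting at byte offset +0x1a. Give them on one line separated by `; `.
lsli R1, $12; bnz $-24; lsli R4, $68

[1a] 8c 8c → 0x8c8c
  opcode bits[15:10]=0x23: lsli/RI
  rd: (w>>7)&0x7=0x1 → R1
  imm: (w>>0)&0x7f=0xc → $12
[1c] 0b e8 → 0x0be8
  opcode bits[15:10]=0x2: bnz/J
  imm: (w>>0)&0x3ff=0x3e8 (s10→-24) → $-24
[1e] 8e 44 → 0x8e44
  opcode bits[15:10]=0x23: lsli/RI
  rd: (w>>7)&0x7=0x4 → R4
  imm: (w>>0)&0x7f=0x44 → $68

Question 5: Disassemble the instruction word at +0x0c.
bnz $-8

[0c] 0b f8 → 0x0bf8
  op=0x0bf8>>10=0x2 ⇒ bnz (J)
  imm@[9:0]=0x3f8 (s10→-8) ⇒ $-8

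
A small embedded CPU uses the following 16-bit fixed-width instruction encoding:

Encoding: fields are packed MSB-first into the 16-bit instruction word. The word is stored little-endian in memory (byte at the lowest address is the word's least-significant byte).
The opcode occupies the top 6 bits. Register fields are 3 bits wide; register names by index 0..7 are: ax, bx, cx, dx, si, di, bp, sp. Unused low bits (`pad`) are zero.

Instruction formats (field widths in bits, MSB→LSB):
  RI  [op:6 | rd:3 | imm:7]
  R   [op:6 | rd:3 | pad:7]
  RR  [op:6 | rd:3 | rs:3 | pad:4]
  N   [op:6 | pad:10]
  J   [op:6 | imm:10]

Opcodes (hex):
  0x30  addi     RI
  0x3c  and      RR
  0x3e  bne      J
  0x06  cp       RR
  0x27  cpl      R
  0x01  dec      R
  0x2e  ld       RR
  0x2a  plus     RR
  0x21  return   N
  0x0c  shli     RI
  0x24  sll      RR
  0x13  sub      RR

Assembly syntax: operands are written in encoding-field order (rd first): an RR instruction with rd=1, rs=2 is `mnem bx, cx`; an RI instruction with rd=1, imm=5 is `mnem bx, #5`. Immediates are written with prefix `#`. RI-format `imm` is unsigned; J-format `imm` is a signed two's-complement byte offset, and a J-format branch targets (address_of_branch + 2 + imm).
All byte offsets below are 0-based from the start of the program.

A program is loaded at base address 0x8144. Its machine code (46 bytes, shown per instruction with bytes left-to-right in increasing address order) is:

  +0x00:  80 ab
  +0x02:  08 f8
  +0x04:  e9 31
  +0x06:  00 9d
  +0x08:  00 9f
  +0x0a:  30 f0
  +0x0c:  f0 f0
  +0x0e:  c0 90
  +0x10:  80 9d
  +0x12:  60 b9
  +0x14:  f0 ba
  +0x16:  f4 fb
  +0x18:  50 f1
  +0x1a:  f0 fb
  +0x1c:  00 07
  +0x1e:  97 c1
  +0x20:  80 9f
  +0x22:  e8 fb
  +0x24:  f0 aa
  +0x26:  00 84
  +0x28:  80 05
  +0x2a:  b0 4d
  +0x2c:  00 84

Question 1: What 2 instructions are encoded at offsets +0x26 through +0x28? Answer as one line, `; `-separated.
return; dec dx

[26] 00 84 → 0x8400
  opcode bits[15:10]=0x21: return/N
[28] 80 05 → 0x0580
  opcode bits[15:10]=0x1: dec/R
  rd@[9:7]=0x3 ⇒ dx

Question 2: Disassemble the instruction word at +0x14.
off 0x14: read f0 ba as little → 0xbaf0
  top 6b → 0x2e → ld [RR]
  rd@[9:7]=0x5 ⇒ di
  rs@[6:4]=0x7 ⇒ sp

ld di, sp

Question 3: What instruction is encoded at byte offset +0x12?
ld cx, bp

+0x12: 60 b9 ⇒ word 0xb960 (little)
  top 6b → 0x2e → ld [RR]
  [9:7] rd=2 = cx
  [6:4] rs=6 = bp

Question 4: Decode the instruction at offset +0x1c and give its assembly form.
+0x1c: 00 07 ⇒ word 0x0700 (little)
  opcode bits[15:10]=0x1: dec/R
  rd: (w>>7)&0x7=0x6 → bp

dec bp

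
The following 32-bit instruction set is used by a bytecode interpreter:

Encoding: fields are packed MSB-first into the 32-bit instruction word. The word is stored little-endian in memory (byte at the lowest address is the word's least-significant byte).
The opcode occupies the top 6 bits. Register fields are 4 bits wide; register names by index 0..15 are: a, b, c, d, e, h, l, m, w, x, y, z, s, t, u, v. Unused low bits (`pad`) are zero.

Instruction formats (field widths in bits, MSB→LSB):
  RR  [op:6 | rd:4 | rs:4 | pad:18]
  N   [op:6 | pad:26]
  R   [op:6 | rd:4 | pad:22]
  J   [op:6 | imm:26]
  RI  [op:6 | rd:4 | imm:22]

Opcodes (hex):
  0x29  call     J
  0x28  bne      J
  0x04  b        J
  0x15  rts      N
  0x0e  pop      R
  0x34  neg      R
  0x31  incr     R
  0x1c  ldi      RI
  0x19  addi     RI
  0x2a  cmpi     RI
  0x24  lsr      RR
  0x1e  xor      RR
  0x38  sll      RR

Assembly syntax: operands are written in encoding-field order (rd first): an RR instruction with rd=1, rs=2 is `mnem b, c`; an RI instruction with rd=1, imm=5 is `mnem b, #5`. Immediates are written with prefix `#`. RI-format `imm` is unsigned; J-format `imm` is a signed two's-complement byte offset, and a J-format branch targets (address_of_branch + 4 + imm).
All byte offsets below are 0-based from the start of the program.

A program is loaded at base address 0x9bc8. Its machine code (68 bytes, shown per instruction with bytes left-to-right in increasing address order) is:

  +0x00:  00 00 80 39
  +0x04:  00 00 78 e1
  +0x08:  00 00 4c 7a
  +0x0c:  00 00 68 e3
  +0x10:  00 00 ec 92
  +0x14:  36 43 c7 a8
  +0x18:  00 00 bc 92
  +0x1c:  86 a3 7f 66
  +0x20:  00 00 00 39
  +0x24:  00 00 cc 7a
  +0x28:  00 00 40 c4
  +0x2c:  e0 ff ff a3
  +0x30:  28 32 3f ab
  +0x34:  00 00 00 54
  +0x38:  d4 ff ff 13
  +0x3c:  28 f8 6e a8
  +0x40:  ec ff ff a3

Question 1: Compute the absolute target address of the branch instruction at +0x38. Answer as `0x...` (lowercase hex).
0x9bd8

[38] d4 ff ff 13 → 0x13ffffd4
  top 6b → 0x4 → b [J]
  [25:0] imm=67108820 (s26→-44) = #-44
  target = base 0x9bc8 + off 0x38 + 4 + imm -44 = 0x9bd8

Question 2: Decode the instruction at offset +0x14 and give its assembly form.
cmpi d, #475958

off 0x14: read 36 43 c7 a8 as little → 0xa8c74336
  top 6b → 0x2a → cmpi [RI]
  rd: (w>>22)&0xf=0x3 → d
  imm: (w>>0)&0x3fffff=0x74336 → #475958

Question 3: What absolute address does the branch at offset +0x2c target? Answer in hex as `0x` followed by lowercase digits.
0x9bd8

off 0x2c: read e0 ff ff a3 as little → 0xa3ffffe0
  op=0xa3ffffe0>>26=0x28 ⇒ bne (J)
  imm: (w>>0)&0x3ffffff=0x3ffffe0 (s26→-32) → #-32
  target = base 0x9bc8 + off 0x2c + 4 + imm -32 = 0x9bd8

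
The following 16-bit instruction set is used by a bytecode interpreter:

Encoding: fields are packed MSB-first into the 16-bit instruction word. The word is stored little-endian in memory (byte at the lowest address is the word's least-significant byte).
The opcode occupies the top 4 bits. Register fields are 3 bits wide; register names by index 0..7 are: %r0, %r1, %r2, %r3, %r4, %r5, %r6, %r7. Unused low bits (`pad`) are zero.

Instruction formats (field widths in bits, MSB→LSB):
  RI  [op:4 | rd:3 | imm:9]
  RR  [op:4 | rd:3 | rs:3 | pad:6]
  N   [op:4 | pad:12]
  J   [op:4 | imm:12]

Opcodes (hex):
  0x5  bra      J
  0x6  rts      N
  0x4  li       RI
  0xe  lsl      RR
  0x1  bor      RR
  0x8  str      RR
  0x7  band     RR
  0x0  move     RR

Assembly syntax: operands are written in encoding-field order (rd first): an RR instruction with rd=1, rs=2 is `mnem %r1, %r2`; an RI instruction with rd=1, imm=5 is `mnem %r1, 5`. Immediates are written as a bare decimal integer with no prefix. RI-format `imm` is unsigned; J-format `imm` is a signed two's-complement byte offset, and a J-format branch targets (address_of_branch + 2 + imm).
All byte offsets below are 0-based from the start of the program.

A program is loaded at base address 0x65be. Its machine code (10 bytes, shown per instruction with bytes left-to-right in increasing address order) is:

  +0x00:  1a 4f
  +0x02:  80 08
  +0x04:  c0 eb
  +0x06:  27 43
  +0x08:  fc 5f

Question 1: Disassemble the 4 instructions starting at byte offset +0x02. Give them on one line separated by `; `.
move %r4, %r2; lsl %r5, %r7; li %r1, 295; bra -4

@+02  little-endian(80 08) = 0x0880
  op=0x0880>>12=0x0 ⇒ move (RR)
  rd@[11:9]=0x4 ⇒ %r4
  rs@[8:6]=0x2 ⇒ %r2
@+04  little-endian(c0 eb) = 0xebc0
  op=0xebc0>>12=0xe ⇒ lsl (RR)
  rd@[11:9]=0x5 ⇒ %r5
  rs@[8:6]=0x7 ⇒ %r7
@+06  little-endian(27 43) = 0x4327
  op=0x4327>>12=0x4 ⇒ li (RI)
  rd@[11:9]=0x1 ⇒ %r1
  imm@[8:0]=0x127 ⇒ 295
@+08  little-endian(fc 5f) = 0x5ffc
  op=0x5ffc>>12=0x5 ⇒ bra (J)
  imm@[11:0]=0xffc (s12→-4) ⇒ -4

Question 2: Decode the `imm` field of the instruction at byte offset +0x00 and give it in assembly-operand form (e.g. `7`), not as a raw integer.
282

@+00  little-endian(1a 4f) = 0x4f1a
  opcode bits[15:12]=0x4: li/RI
  [11:9] rd=7 = %r7
  [8:0] imm=282 = 282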